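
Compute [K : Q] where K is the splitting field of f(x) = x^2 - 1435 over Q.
[K : Q] = 2

f(x) = x^2 - 1435 factors as (x - √1435)(x + √1435). The splitting field is K = Q(√1435). Since 1435 is squarefree and > 1, it is not a perfect square, so x^2 - 1435 is irreducible over Q and [Q(√1435) : Q] = 2. Hence [K : Q] = 2.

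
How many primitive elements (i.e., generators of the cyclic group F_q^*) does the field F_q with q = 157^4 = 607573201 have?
There are φ(607573200) = 134184960 primitive elements

F_q^* is cyclic of order q - 1 = 607573200. A cyclic group of order m has exactly φ(m) generators. Here m = 607573200 = 2^4 · 3 · 5^2 · 13 · 17 · 29 · 79, so the number of primitive elements is φ(607573200) = 134184960.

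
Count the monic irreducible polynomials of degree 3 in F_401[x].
There are 21493600 monic irreducible polynomials of degree 3 over F_401

Each element of F_{401^3} that lies in no proper subfield is a root of exactly one monic irreducible of degree 3 over F_401, and each such polynomial has 3 distinct roots in F_{401^3}. By Möbius inversion the count is N_401(3) = (1/3) Σ_{d|3} μ(3/d) · 401^d = (1/3)(μ(3)·401^1 + μ(1)·401^3) = 64480800/3 = 21493600.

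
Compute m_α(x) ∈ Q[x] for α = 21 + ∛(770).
m_α(x) = x^3 - 63x^2 + 1323x - 10031

Set β = α - 21 = ∛(770), so β^3 = 770. Then (α - 21)^3 - 770 = 0, i.e. α is a root of g(x) = (x - 21)^3 - 770 = x^3 - 63x^2 + 1323x - 10031. Since g(x) = h(x - 21) where h(x) = x^3 - 770, and h is irreducible over Q (because 770 is not a perfect cube, so h has no rational root, and a monic cubic with no rational root is irreducible), g is also irreducible (irreducibility is preserved under the substitution x → x - 21). Hence m_α(x) = x^3 - 63x^2 + 1323x - 10031.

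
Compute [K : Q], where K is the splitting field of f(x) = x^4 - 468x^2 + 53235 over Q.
[K : Q] = 4

Solving the quadratic in x^2: x^2 = (468 ± √(468^2 - 4·53235))/2 = (468 ± √6084)/2 = (468 ± 78)/2, giving x^2 = 195 or x^2 = 273. So f(x) = (x^2 - 195)(x^2 - 273) and the roots of f are ±√195, ±√273. Hence the splitting field is K = Q(√195, √273). Since 195 and 273 are distinct squarefree integers > 1, their product 53235 is not a perfect square, so √273 ∉ Q(√195). By the tower law [K:Q] = [Q(√195,√273):Q(√195)] · [Q(√195):Q] = 2 · 2 = 4.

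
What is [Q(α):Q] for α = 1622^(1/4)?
[Q(α):Q] = 4

α is a root of x^4 - 1622. By Eisenstein's criterion at the prime p = 2 (which divides the constant term 1622 but p^2 = 4 does not, since 1622 is squarefree), x^4 - 1622 is irreducible over Q. Hence [Q(α):Q] = 4.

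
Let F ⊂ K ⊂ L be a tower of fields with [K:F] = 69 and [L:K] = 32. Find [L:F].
[L:F] = 2208

The tower law says that for any tower of field extensions F ⊂ K ⊂ L with finite degrees, [L:F] = [L:K] · [K:F]. Here this gives [L:F] = 32 · 69 = 2208.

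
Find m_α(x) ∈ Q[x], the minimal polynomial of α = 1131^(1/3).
m_α(x) = x^3 - 1131

α satisfies α^3 = 1131, so x^3 - 1131 annihilates α. By the rational root test, a rational root p/q (in lowest terms) of x^3 - 1131 would satisfy p^3 = 1131 q^3, forcing q = 1 and p^3 = 1131; but 1131 is not a perfect cube, contradiction. A monic cubic over Q with no rational root is irreducible (any nontrivial factorization would include a linear factor). Hence x^3 - 1131 is the minimal polynomial of α, and in particular [Q(α):Q] = 3.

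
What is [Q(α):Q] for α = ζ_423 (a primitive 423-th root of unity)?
[Q(α):Q] = 276

The minimal polynomial of ζ_423 over Q is the 423-th cyclotomic polynomial Φ_423(x), which is irreducible over Q and has degree φ(423) = 276. Hence [Q(α):Q] = φ(423) = 276.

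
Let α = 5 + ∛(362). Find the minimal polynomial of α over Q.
m_α(x) = x^3 - 15x^2 + 75x - 487

Set β = α - 5 = ∛(362), so β^3 = 362. Then (α - 5)^3 - 362 = 0, i.e. α is a root of g(x) = (x - 5)^3 - 362 = x^3 - 15x^2 + 75x - 487. Since g(x) = h(x - 5) where h(x) = x^3 - 362, and h is irreducible over Q (because 362 is not a perfect cube, so h has no rational root, and a monic cubic with no rational root is irreducible), g is also irreducible (irreducibility is preserved under the substitution x → x - 5). Hence m_α(x) = x^3 - 15x^2 + 75x - 487.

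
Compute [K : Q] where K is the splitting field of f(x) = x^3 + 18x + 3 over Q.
[K : Q] = 6

By the rational root test, any rational root of the monic integer polynomial f(x) = x^3 + 18x + 3 must be an integer dividing the constant term 3, i.e. one of ±{1, 3}. Evaluating: f(1) = 22, f(-1) = -16, f(3) = 84, f(-3) = -78; none is 0, so f has no rational root and is therefore irreducible over Q (a cubic with no linear factor over a field is irreducible). For an irreducible cubic, the Galois group is A_3 or S_3 according as the discriminant disc(f) = -4a^3 - 27b^2 = -4·(18)^3 - 27·(3)^2 = -23571 is or is not a square in Q. Here disc(f) = -23571 is not a perfect square in Q, so the Galois group of f over Q is not contained in A_3 and must be all of S_3. The splitting field has degree |S_3| = 6 over Q, so [K : Q] = 6.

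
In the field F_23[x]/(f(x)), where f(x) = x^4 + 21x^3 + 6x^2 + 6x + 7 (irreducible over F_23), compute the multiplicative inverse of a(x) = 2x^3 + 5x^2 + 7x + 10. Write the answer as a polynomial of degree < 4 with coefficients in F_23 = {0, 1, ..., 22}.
a(x)^(-1) ≡ 19x^3 + 5x^2 + 21x + 20 (mod f(x))

Since f is irreducible over F_23, F_23[x]/(f) is a field and a(x) ≠ 0 has an inverse. Apply the extended Euclidean algorithm to f(x) and a(x) in F_23[x]: f(x) = (12x + 15)·a(x) + (8x^2 + 11x + 18);  a(x) = (6x + 1)·(8x^2 + 11x + 18) + (3x + 15);  (8x^2 + 11x + 18) = (18x + 21)·(3x + 15) + (2). The last nonzero remainder is the constant 2 = gcd(f, a) in F_23. Back-substituting through the division chain expresses 2 = s(x)·a(x) + t(x)·f(x) with s(x) ≡ 15x^3 + 10x^2 + 19x + 17 (mod f), so (15x^3 + 10x^2 + 19x + 17)·a(x) ≡ 2 (mod f). Multiplying by 2^(-1) ≡ 12 in F_23 gives a(x)^(-1) ≡ 12·(15x^3 + 10x^2 + 19x + 17) ≡ 19x^3 + 5x^2 + 21x + 20 (mod f). Check: (2x^3 + 5x^2 + 7x + 10)·(19x^3 + 5x^2 + 21x + 20) = 15x^6 + 13x^5 + 16x^4 + 2x^3 + 21x^2 + 5x + 16 ≡ 1 (mod x^4 + 21x^3 + 6x^2 + 6x + 7).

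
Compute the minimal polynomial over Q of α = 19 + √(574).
m_α(x) = x^2 - 38x - 213

From α - 19 = √(574), squaring gives (α - 19)^2 = 574, i.e. α^2 - 38α + 361 = 574, so α^2 - 38α - 213 = 0. The discriminant of x^2 - 38x - 213 is (-38)^2 - 4·(-213) = 1444 + 852 = 2296, and 4·(574) is not a perfect square in Q since 574 is squarefree and ≠ 1. Hence x^2 - 38x - 213 is irreducible over Q and is the minimal polynomial of α.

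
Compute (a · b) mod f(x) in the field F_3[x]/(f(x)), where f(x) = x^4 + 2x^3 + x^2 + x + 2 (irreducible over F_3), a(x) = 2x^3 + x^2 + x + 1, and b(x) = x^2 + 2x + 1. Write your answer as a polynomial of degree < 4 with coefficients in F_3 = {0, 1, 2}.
a · b ≡ x^3 + x^2 + x + 2 (mod f(x))

Multiply in F_3[x]: a(x)·b(x) = (2x^3 + x^2 + x + 1)·(x^2 + 2x + 1) = 2x^5 + 2x^4 + 2x^3 + x^2 + 1. This has degree ≥ 4, so divide by f(x) over F_3: 2x^5 + 2x^4 + 2x^3 + x^2 + 1 = (2x + 1)·(x^4 + 2x^3 + x^2 + x + 2) + (x^3 + x^2 + x + 2). Hence a·b ≡ x^3 + x^2 + x + 2 (mod f). (F_3[x]/(f) is a field with 3^4 = 81 elements since f is irreducible of degree 4.)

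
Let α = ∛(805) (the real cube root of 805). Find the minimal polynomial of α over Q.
m_α(x) = x^3 - 805

α satisfies α^3 = 805, so x^3 - 805 annihilates α. By the rational root test, a rational root p/q (in lowest terms) of x^3 - 805 would satisfy p^3 = 805 q^3, forcing q = 1 and p^3 = 805; but 805 is not a perfect cube, contradiction. A monic cubic over Q with no rational root is irreducible (any nontrivial factorization would include a linear factor). Hence x^3 - 805 is the minimal polynomial of α, and in particular [Q(α):Q] = 3.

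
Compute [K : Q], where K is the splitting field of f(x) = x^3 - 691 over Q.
[K : Q] = 6

The roots of x^3 - 691 are ∛691, ω∛691, ω^2∛691 where ω = e^(2πi/3) is a primitive cube root of unity, so K = Q(∛691, ω). Now [Q(∛691):Q] = 3 (since 691 is not a perfect cube, x^3 - 691 is irreducible) and [Q(ω):Q] = 2. Both 2 and 3 divide [K:Q], and [K:Q] ≤ 3·2 = 6, so [K:Q] = 6. (Equivalently: Q(∛691) ⊂ R but ω ∉ R, so [K : Q(∛691)] = 2.)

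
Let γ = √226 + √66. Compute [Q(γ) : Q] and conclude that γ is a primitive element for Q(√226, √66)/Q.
[Q(γ) : Q] = 4 (equivalently, Q(γ) = Q(√226, √66))

Obviously Q(γ) ⊆ Q(√226, √66), and [Q(√226, √66):Q] = 4 (since 226, 66 are distinct squarefree integers > 1 with 14916 not a perfect square). To show equality we compute the minimal polynomial of γ. From γ = √226 + √66: γ^2 = 226 + 2√(14916) + 66 = 292 + 2√(14916), so γ^2 - 292 = 2√(14916); squaring, (γ^2 - 292)^2 = 4·14916, i.e. γ^4 - 584γ^2 + 85264 - 59664 = 0, i.e. γ^4 - 584γ^2 + 25600 = 0. So γ is a root of x^4 - 584x^2 + 25600. This polynomial is irreducible over Q: it has no rational root (each ±√226 ± √66 is irrational), and any factorization into two quadratics over Q would force √(14916) ∈ Q (pairing opposite roots) or √226, √66 ∈ Q (other pairings), all impossible. Hence [Q(γ):Q] = 4 = [Q(√226, √66):Q], so Q(γ) = Q(√226, √66).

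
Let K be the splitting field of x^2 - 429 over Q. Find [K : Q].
[K : Q] = 2

f(x) = x^2 - 429 factors as (x - √429)(x + √429). The splitting field is K = Q(√429). Since 429 is squarefree and > 1, it is not a perfect square, so x^2 - 429 is irreducible over Q and [Q(√429) : Q] = 2. Hence [K : Q] = 2.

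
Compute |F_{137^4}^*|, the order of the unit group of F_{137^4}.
|F_{137^4}^*| = 352275360

F_{137^4} has 137^4 = 352275361 elements; its multiplicative group consists of all nonzero elements, so |F_{137^4}^*| = 352275361 - 1 = 352275360. (It is cyclic since any finite subgroup of the multiplicative group of a field is cyclic.)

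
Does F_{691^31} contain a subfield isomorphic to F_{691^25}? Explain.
No: F_{691^25} is not a subfield of F_{691^31}

F_{p^m} embeds in F_{p^n} iff m | n. Here 25 ∤ 31 (since 31 = 1·25 + 6 with remainder 6 ≠ 0), so F_{691^25} is not a subfield of F_{691^31}. Equivalently: if it were, the tower law would give 25 = [F_{691^25}:F_691] dividing [F_{691^31}:F_691] = 31, contradiction.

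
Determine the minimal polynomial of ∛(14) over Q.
m_α(x) = x^3 - 14

α satisfies α^3 = 14, so x^3 - 14 annihilates α. By the rational root test, a rational root p/q (in lowest terms) of x^3 - 14 would satisfy p^3 = 14 q^3, forcing q = 1 and p^3 = 14; but 14 is not a perfect cube, contradiction. A monic cubic over Q with no rational root is irreducible (any nontrivial factorization would include a linear factor). Hence x^3 - 14 is the minimal polynomial of α, and in particular [Q(α):Q] = 3.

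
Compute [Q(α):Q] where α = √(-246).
[Q(α):Q] = 2

[Q(α):Q] equals the degree of the minimal polynomial of α. Here α^2 = -246 and x^2 + 246 is irreducible (d = -246 is squarefree, ≠ 1, hence not a square), so deg(m_α) = 2. Thus [Q(α):Q] = 2.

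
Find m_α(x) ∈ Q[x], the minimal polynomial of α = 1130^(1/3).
m_α(x) = x^3 - 1130

α satisfies α^3 = 1130, so x^3 - 1130 annihilates α. By the rational root test, a rational root p/q (in lowest terms) of x^3 - 1130 would satisfy p^3 = 1130 q^3, forcing q = 1 and p^3 = 1130; but 1130 is not a perfect cube, contradiction. A monic cubic over Q with no rational root is irreducible (any nontrivial factorization would include a linear factor). Hence x^3 - 1130 is the minimal polynomial of α, and in particular [Q(α):Q] = 3.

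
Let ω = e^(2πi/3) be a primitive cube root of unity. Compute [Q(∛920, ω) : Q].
[Q(∛920, ω) : Q] = 6

[Q(∛920):Q] = 3 (min poly x^3 - 920, irreducible since 920 is not a perfect cube). [Q(ω):Q] = 2 (min poly x^2 + x + 1). Since Q(∛920) ⊂ R and ω ∉ R, we have ω ∉ Q(∛920), so x^2 + x + 1 remains irreducible over Q(∛920) and [Q(∛920, ω) : Q(∛920)] = 2. By the tower law, [Q(∛920, ω) : Q] = 3 · 2 = 6. (In fact Q(∛920, ω) is the splitting field of x^3 - 920 over Q.)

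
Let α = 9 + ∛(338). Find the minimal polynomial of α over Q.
m_α(x) = x^3 - 27x^2 + 243x - 1067

Set β = α - 9 = ∛(338), so β^3 = 338. Then (α - 9)^3 - 338 = 0, i.e. α is a root of g(x) = (x - 9)^3 - 338 = x^3 - 27x^2 + 243x - 1067. Since g(x) = h(x - 9) where h(x) = x^3 - 338, and h is irreducible over Q (because 338 is not a perfect cube, so h has no rational root, and a monic cubic with no rational root is irreducible), g is also irreducible (irreducibility is preserved under the substitution x → x - 9). Hence m_α(x) = x^3 - 27x^2 + 243x - 1067.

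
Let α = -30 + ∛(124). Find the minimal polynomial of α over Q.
m_α(x) = x^3 + 90x^2 + 2700x + 26876

Set β = α + 30 = ∛(124), so β^3 = 124. Then (α + 30)^3 - 124 = 0, i.e. α is a root of g(x) = (x + 30)^3 - 124 = x^3 + 90x^2 + 2700x + 26876. Since g(x) = h(x + 30) where h(x) = x^3 - 124, and h is irreducible over Q (because 124 is not a perfect cube, so h has no rational root, and a monic cubic with no rational root is irreducible), g is also irreducible (irreducibility is preserved under the substitution x → x + 30). Hence m_α(x) = x^3 + 90x^2 + 2700x + 26876.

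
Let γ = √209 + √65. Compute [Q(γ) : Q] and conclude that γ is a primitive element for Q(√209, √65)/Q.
[Q(γ) : Q] = 4 (equivalently, Q(γ) = Q(√209, √65))

Obviously Q(γ) ⊆ Q(√209, √65), and [Q(√209, √65):Q] = 4 (since 209, 65 are distinct squarefree integers > 1 with 13585 not a perfect square). To show equality we compute the minimal polynomial of γ. From γ = √209 + √65: γ^2 = 209 + 2√(13585) + 65 = 274 + 2√(13585), so γ^2 - 274 = 2√(13585); squaring, (γ^2 - 274)^2 = 4·13585, i.e. γ^4 - 548γ^2 + 75076 - 54340 = 0, i.e. γ^4 - 548γ^2 + 20736 = 0. So γ is a root of x^4 - 548x^2 + 20736. This polynomial is irreducible over Q: it has no rational root (each ±√209 ± √65 is irrational), and any factorization into two quadratics over Q would force √(13585) ∈ Q (pairing opposite roots) or √209, √65 ∈ Q (other pairings), all impossible. Hence [Q(γ):Q] = 4 = [Q(√209, √65):Q], so Q(γ) = Q(√209, √65).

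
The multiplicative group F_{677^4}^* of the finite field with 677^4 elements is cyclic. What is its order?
|F_{677^4}^*| = 210065472240

F_{677^4} has 677^4 = 210065472241 elements; its multiplicative group consists of all nonzero elements, so |F_{677^4}^*| = 210065472241 - 1 = 210065472240. (It is cyclic since any finite subgroup of the multiplicative group of a field is cyclic.)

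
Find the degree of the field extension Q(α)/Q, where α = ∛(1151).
[Q(α):Q] = 3

The minimal polynomial of α is x^3 - 1151, irreducible over Q since 1151 is not a perfect cube (so x^3 - 1151 has no rational root). Hence [Q(α):Q] = deg(m_α) = 3.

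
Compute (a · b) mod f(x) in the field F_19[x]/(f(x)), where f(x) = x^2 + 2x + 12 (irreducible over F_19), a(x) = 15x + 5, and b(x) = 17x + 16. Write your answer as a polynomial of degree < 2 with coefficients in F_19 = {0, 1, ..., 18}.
a · b ≡ 5x + 3 (mod f(x))

Multiply in F_19[x]: a(x)·b(x) = (15x + 5)·(17x + 16) = 8x^2 + 2x + 4. This has degree ≥ 2, so divide by f(x) over F_19: 8x^2 + 2x + 4 = (8)·(x^2 + 2x + 12) + (5x + 3). Hence a·b ≡ 5x + 3 (mod f). (F_19[x]/(f) is a field with 19^2 = 361 elements since f is irreducible of degree 2.)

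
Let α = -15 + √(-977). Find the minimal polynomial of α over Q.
m_α(x) = x^2 + 30x + 1202

From α + 15 = √(-977), squaring gives (α + 15)^2 = -977, i.e. α^2 + 30α + 225 = -977, so α^2 + 30α + 1202 = 0. The discriminant of x^2 + 30x + 1202 is (30)^2 - 4·(1202) = 900 - 4808 = -3908, and 4·(-977) is not a perfect square in Q since -977 is squarefree and ≠ 1. Hence x^2 + 30x + 1202 is irreducible over Q and is the minimal polynomial of α.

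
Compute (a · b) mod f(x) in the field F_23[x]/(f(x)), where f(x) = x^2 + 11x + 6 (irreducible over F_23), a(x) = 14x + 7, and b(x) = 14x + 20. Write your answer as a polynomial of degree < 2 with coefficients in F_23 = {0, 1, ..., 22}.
a · b ≡ 16x + 22 (mod f(x))

Multiply in F_23[x]: a(x)·b(x) = (14x + 7)·(14x + 20) = 12x^2 + 10x + 2. This has degree ≥ 2, so divide by f(x) over F_23: 12x^2 + 10x + 2 = (12)·(x^2 + 11x + 6) + (16x + 22). Hence a·b ≡ 16x + 22 (mod f). (F_23[x]/(f) is a field with 23^2 = 529 elements since f is irreducible of degree 2.)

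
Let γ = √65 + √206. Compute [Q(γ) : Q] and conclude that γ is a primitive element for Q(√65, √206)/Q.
[Q(γ) : Q] = 4 (equivalently, Q(γ) = Q(√65, √206))

Obviously Q(γ) ⊆ Q(√65, √206), and [Q(√65, √206):Q] = 4 (since 65, 206 are distinct squarefree integers > 1 with 13390 not a perfect square). To show equality we compute the minimal polynomial of γ. From γ = √65 + √206: γ^2 = 65 + 2√(13390) + 206 = 271 + 2√(13390), so γ^2 - 271 = 2√(13390); squaring, (γ^2 - 271)^2 = 4·13390, i.e. γ^4 - 542γ^2 + 73441 - 53560 = 0, i.e. γ^4 - 542γ^2 + 19881 = 0. So γ is a root of x^4 - 542x^2 + 19881. This polynomial is irreducible over Q: it has no rational root (each ±√65 ± √206 is irrational), and any factorization into two quadratics over Q would force √(13390) ∈ Q (pairing opposite roots) or √65, √206 ∈ Q (other pairings), all impossible. Hence [Q(γ):Q] = 4 = [Q(√65, √206):Q], so Q(γ) = Q(√65, √206).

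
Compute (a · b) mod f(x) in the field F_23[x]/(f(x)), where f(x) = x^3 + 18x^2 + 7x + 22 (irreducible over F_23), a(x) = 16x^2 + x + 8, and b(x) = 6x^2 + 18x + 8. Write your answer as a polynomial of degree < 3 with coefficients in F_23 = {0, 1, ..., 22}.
a · b ≡ 11x^2 + 5x + 10 (mod f(x))

Multiply in F_23[x]: a(x)·b(x) = (16x^2 + x + 8)·(6x^2 + 18x + 8) = 4x^4 + 18x^3 + 10x^2 + 14x + 18. This has degree ≥ 3, so divide by f(x) over F_23: 4x^4 + 18x^3 + 10x^2 + 14x + 18 = (4x + 15)·(x^3 + 18x^2 + 7x + 22) + (11x^2 + 5x + 10). Hence a·b ≡ 11x^2 + 5x + 10 (mod f). (F_23[x]/(f) is a field with 23^3 = 12167 elements since f is irreducible of degree 3.)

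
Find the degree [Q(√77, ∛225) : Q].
[Q(√77, ∛225) : Q] = 6

Let L = Q(√77, ∛225). Since Q(√77) ⊂ L and [Q(√77):Q] = 2, the tower law gives 2 | [L:Q]. Likewise Q(∛225) ⊂ L with [Q(∛225):Q] = 3 (because 225 is not a perfect cube), so 3 | [L:Q]. As gcd(2,3) = 1, [L:Q] is divisible by 6. Conversely L is generated over Q by √77 and ∛225, so [L:Q] ≤ 2·3 = 6. Therefore [Q(√77, ∛225) : Q] = 6.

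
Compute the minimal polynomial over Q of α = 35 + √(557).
m_α(x) = x^2 - 70x + 668

From α - 35 = √(557), squaring gives (α - 35)^2 = 557, i.e. α^2 - 70α + 1225 = 557, so α^2 - 70α + 668 = 0. The discriminant of x^2 - 70x + 668 is (-70)^2 - 4·(668) = 4900 - 2672 = 2228, and 4·(557) is not a perfect square in Q since 557 is squarefree and ≠ 1. Hence x^2 - 70x + 668 is irreducible over Q and is the minimal polynomial of α.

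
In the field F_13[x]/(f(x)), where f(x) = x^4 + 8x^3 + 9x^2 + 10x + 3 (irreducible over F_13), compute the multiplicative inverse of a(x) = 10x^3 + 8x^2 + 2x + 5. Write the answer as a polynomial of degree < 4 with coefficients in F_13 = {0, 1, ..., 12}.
a(x)^(-1) ≡ 7x^3 + 3x^2 + 9x + 6 (mod f(x))

Since f is irreducible over F_13, F_13[x]/(f) is a field and a(x) ≠ 0 has an inverse. Apply the extended Euclidean algorithm to f(x) and a(x) in F_13[x]: f(x) = (4x + 8)·a(x) + (2x^2 + 2);  a(x) = (5x + 4)·(2x^2 + 2) + (5x + 10);  (2x^2 + 2) = (3x + 7)·(5x + 10) + (10). The last nonzero remainder is the constant 10 = gcd(f, a) in F_13. Back-substituting through the division chain expresses 10 = s(x)·a(x) + t(x)·f(x) with s(x) ≡ 5x^3 + 4x^2 + 12x + 8 (mod f), so (5x^3 + 4x^2 + 12x + 8)·a(x) ≡ 10 (mod f). Multiplying by 10^(-1) ≡ 4 in F_13 gives a(x)^(-1) ≡ 4·(5x^3 + 4x^2 + 12x + 8) ≡ 7x^3 + 3x^2 + 9x + 6 (mod f). Check: (10x^3 + 8x^2 + 2x + 5)·(7x^3 + 3x^2 + 9x + 6) = 5x^6 + 8x^5 + 11x^4 + 4x^3 + 3x^2 + 5x + 4 ≡ 1 (mod x^4 + 8x^3 + 9x^2 + 10x + 3).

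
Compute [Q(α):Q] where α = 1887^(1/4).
[Q(α):Q] = 4

α is a root of x^4 - 1887. By Eisenstein's criterion at the prime p = 3 (which divides the constant term 1887 but p^2 = 9 does not, since 1887 is squarefree), x^4 - 1887 is irreducible over Q. Hence [Q(α):Q] = 4.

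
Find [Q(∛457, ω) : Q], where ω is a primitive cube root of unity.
[Q(∛457, ω) : Q] = 6

[Q(∛457):Q] = 3 (min poly x^3 - 457, irreducible since 457 is not a perfect cube). [Q(ω):Q] = 2 (min poly x^2 + x + 1). Since Q(∛457) ⊂ R and ω ∉ R, we have ω ∉ Q(∛457), so x^2 + x + 1 remains irreducible over Q(∛457) and [Q(∛457, ω) : Q(∛457)] = 2. By the tower law, [Q(∛457, ω) : Q] = 3 · 2 = 6. (In fact Q(∛457, ω) is the splitting field of x^3 - 457 over Q.)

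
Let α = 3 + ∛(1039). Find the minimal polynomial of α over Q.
m_α(x) = x^3 - 9x^2 + 27x - 1066

Set β = α - 3 = ∛(1039), so β^3 = 1039. Then (α - 3)^3 - 1039 = 0, i.e. α is a root of g(x) = (x - 3)^3 - 1039 = x^3 - 9x^2 + 27x - 1066. Since g(x) = h(x - 3) where h(x) = x^3 - 1039, and h is irreducible over Q (because 1039 is not a perfect cube, so h has no rational root, and a monic cubic with no rational root is irreducible), g is also irreducible (irreducibility is preserved under the substitution x → x - 3). Hence m_α(x) = x^3 - 9x^2 + 27x - 1066.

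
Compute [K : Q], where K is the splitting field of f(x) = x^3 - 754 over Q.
[K : Q] = 6

The roots of x^3 - 754 are ∛754, ω∛754, ω^2∛754 where ω = e^(2πi/3) is a primitive cube root of unity, so K = Q(∛754, ω). Now [Q(∛754):Q] = 3 (since 754 is not a perfect cube, x^3 - 754 is irreducible) and [Q(ω):Q] = 2. Both 2 and 3 divide [K:Q], and [K:Q] ≤ 3·2 = 6, so [K:Q] = 6. (Equivalently: Q(∛754) ⊂ R but ω ∉ R, so [K : Q(∛754)] = 2.)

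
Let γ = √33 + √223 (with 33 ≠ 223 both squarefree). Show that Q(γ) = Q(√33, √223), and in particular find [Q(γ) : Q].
[Q(γ) : Q] = 4 (equivalently, Q(γ) = Q(√33, √223))

Obviously Q(γ) ⊆ Q(√33, √223), and [Q(√33, √223):Q] = 4 (since 33, 223 are distinct squarefree integers > 1 with 7359 not a perfect square). To show equality we compute the minimal polynomial of γ. From γ = √33 + √223: γ^2 = 33 + 2√(7359) + 223 = 256 + 2√(7359), so γ^2 - 256 = 2√(7359); squaring, (γ^2 - 256)^2 = 4·7359, i.e. γ^4 - 512γ^2 + 65536 - 29436 = 0, i.e. γ^4 - 512γ^2 + 36100 = 0. So γ is a root of x^4 - 512x^2 + 36100. This polynomial is irreducible over Q: it has no rational root (each ±√33 ± √223 is irrational), and any factorization into two quadratics over Q would force √(7359) ∈ Q (pairing opposite roots) or √33, √223 ∈ Q (other pairings), all impossible. Hence [Q(γ):Q] = 4 = [Q(√33, √223):Q], so Q(γ) = Q(√33, √223).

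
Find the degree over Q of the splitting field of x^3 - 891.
[K : Q] = 6

The roots of x^3 - 891 are ∛891, ω∛891, ω^2∛891 where ω = e^(2πi/3) is a primitive cube root of unity, so K = Q(∛891, ω). Now [Q(∛891):Q] = 3 (since 891 is not a perfect cube, x^3 - 891 is irreducible) and [Q(ω):Q] = 2. Both 2 and 3 divide [K:Q], and [K:Q] ≤ 3·2 = 6, so [K:Q] = 6. (Equivalently: Q(∛891) ⊂ R but ω ∉ R, so [K : Q(∛891)] = 2.)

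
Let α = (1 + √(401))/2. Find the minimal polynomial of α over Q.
m_α(x) = x^2 - x - 100

From 2α - 1 = √(401), squaring gives (2α - 1)^2 = 401, i.e. 4α^2 - 4α + 1 = 401, so α^2 - α + (1 - 401)/4 = 0. Since 401 ≡ 1 (mod 4), (1 - 401)/4 = -100 ∈ Z. The polynomial x^2 - x - 100 has discriminant 1 - 4·(-100) = 401, which is not a perfect square in Q (d = 401 is squarefree and ≠ 1), so x^2 - x - 100 is irreducible over Q. It is the minimal polynomial of α.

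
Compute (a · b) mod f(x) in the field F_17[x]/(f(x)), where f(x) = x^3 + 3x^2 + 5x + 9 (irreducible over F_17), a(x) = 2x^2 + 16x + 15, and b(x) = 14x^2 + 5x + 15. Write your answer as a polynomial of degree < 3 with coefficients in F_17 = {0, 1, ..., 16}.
a · b ≡ 2x^2 + 10x + 14 (mod f(x))

Multiply in F_17[x]: a(x)·b(x) = (2x^2 + 16x + 15)·(14x^2 + 5x + 15) = 11x^4 + 13x^3 + 14x^2 + 9x + 4. This has degree ≥ 3, so divide by f(x) over F_17: 11x^4 + 13x^3 + 14x^2 + 9x + 4 = (11x + 14)·(x^3 + 3x^2 + 5x + 9) + (2x^2 + 10x + 14). Hence a·b ≡ 2x^2 + 10x + 14 (mod f). (F_17[x]/(f) is a field with 17^3 = 4913 elements since f is irreducible of degree 3.)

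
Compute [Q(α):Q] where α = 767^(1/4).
[Q(α):Q] = 4

α is a root of x^4 - 767. By Eisenstein's criterion at the prime p = 13 (which divides the constant term 767 but p^2 = 169 does not, since 767 is squarefree), x^4 - 767 is irreducible over Q. Hence [Q(α):Q] = 4.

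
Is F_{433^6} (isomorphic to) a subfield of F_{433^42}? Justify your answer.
Yes: F_{433^6} is a subfield of F_{433^42}

F_{p^m} embeds in F_{p^n} iff m | n (since F_{p^n} is the splitting field of x^(p^n) - x, and F_{p^m} ⊂ F_{p^n} forces p^n to be a power of p^m, i.e. m | n; conversely if m | n then every root of x^(p^m) - x is a root of x^(p^n) - x). Here 6 | 42 (since 42 = 7·6), so F_{433^6} is a subfield of F_{433^42}, and [F_{433^42} : F_{433^6}] = 42/6 = 7.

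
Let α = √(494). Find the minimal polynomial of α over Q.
m_α(x) = x^2 - 494

α satisfies α^2 - 494 = 0, so x^2 - 494 annihilates α. Since d = 494 is squarefree and ≠ 1, it is not a perfect square in Q, so x^2 - 494 has no rational root and is therefore irreducible over Q (a degree-2 polynomial over a field is irreducible iff it has no root). Hence m_α(x) = x^2 - 494.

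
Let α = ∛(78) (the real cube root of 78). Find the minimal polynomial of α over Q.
m_α(x) = x^3 - 78

α satisfies α^3 = 78, so x^3 - 78 annihilates α. By the rational root test, a rational root p/q (in lowest terms) of x^3 - 78 would satisfy p^3 = 78 q^3, forcing q = 1 and p^3 = 78; but 78 is not a perfect cube, contradiction. A monic cubic over Q with no rational root is irreducible (any nontrivial factorization would include a linear factor). Hence x^3 - 78 is the minimal polynomial of α, and in particular [Q(α):Q] = 3.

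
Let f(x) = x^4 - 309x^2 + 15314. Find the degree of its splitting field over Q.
[K : Q] = 4

Solving the quadratic in x^2: x^2 = (309 ± √(309^2 - 4·15314))/2 = (309 ± √34225)/2 = (309 ± 185)/2, giving x^2 = 62 or x^2 = 247. So f(x) = (x^2 - 62)(x^2 - 247) and the roots of f are ±√62, ±√247. Hence the splitting field is K = Q(√62, √247). Since 62 and 247 are distinct squarefree integers > 1, their product 15314 is not a perfect square, so √247 ∉ Q(√62). By the tower law [K:Q] = [Q(√62,√247):Q(√62)] · [Q(√62):Q] = 2 · 2 = 4.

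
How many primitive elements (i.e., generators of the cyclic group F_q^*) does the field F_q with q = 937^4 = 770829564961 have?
There are φ(770829564960) = 160207331328 primitive elements

F_q^* is cyclic of order q - 1 = 770829564960. A cyclic group of order m has exactly φ(m) generators. Here m = 770829564960 = 2^5 · 3^2 · 5 · 7 · 13 · 67 · 87797, so the number of primitive elements is φ(770829564960) = 160207331328.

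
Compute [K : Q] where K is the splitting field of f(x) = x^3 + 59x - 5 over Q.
[K : Q] = 6

By the rational root test, any rational root of the monic integer polynomial f(x) = x^3 + 59x - 5 must be an integer dividing the constant term -5, i.e. one of ±{1, 5}. Evaluating: f(1) = 55, f(-1) = -65, f(5) = 415, f(-5) = -425; none is 0, so f has no rational root and is therefore irreducible over Q (a cubic with no linear factor over a field is irreducible). For an irreducible cubic, the Galois group is A_3 or S_3 according as the discriminant disc(f) = -4a^3 - 27b^2 = -4·(59)^3 - 27·(-5)^2 = -822191 is or is not a square in Q. Here disc(f) = -822191 is not a perfect square in Q, so the Galois group of f over Q is not contained in A_3 and must be all of S_3. The splitting field has degree |S_3| = 6 over Q, so [K : Q] = 6.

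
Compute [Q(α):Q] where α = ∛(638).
[Q(α):Q] = 3

The minimal polynomial of α is x^3 - 638, irreducible over Q since 638 is not a perfect cube (so x^3 - 638 has no rational root). Hence [Q(α):Q] = deg(m_α) = 3.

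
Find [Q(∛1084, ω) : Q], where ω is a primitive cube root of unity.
[Q(∛1084, ω) : Q] = 6

[Q(∛1084):Q] = 3 (min poly x^3 - 1084, irreducible since 1084 is not a perfect cube). [Q(ω):Q] = 2 (min poly x^2 + x + 1). Since Q(∛1084) ⊂ R and ω ∉ R, we have ω ∉ Q(∛1084), so x^2 + x + 1 remains irreducible over Q(∛1084) and [Q(∛1084, ω) : Q(∛1084)] = 2. By the tower law, [Q(∛1084, ω) : Q] = 3 · 2 = 6. (In fact Q(∛1084, ω) is the splitting field of x^3 - 1084 over Q.)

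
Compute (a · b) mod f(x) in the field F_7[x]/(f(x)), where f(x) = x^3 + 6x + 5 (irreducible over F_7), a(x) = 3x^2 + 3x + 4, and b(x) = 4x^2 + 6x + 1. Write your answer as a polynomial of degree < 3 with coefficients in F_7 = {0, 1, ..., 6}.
a · b ≡ 4x + 1 (mod f(x))

Multiply in F_7[x]: a(x)·b(x) = (3x^2 + 3x + 4)·(4x^2 + 6x + 1) = 5x^4 + 2x^3 + 2x^2 + 6x + 4. This has degree ≥ 3, so divide by f(x) over F_7: 5x^4 + 2x^3 + 2x^2 + 6x + 4 = (5x + 2)·(x^3 + 6x + 5) + (4x + 1). Hence a·b ≡ 4x + 1 (mod f). (F_7[x]/(f) is a field with 7^3 = 343 elements since f is irreducible of degree 3.)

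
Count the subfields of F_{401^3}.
F_{401^3} has 2 subfields

The subfields of F_{p^n} are exactly the fields F_{p^d} for d | n (each is the fixed field of the unique index-d subgroup of Gal(F_{p^n}/F_p) ≅ Z/nZ). The divisors of n = 3 are {1, 3}, giving 2 subfields: F_{401^1}, F_{401^3}.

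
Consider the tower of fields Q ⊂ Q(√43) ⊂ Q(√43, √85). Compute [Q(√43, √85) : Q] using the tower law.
[Q(√43, √85) : Q] = 4

[Q(√43):Q] = 2 (min poly x^2 - 43, irreducible since 43 is squarefree > 1). For the top step, suppose √85 ∈ Q(√43), say √85 = c + d√43 with c, d ∈ Q. Squaring: 85 = c^2 + 43d^2 + 2cd√43. Since √43 ∉ Q this forces 2cd = 0. If d = 0 then √85 = c ∈ Q, contradicting 85 squarefree > 1. If c = 0 then 85 = 43d^2, so 43·85 = (43d)^2 is a perfect square in Q — but 43·85 = 3655 is not a perfect square (since 43 and 85 are distinct squarefree integers). Contradiction. Hence √85 ∉ Q(√43), so x^2 - 85 stays irreducible over Q(√43) and [Q(√43, √85) : Q(√43)] = 2. By the tower law, [Q(√43, √85) : Q] = 2 · 2 = 4.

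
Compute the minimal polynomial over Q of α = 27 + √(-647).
m_α(x) = x^2 - 54x + 1376

From α - 27 = √(-647), squaring gives (α - 27)^2 = -647, i.e. α^2 - 54α + 729 = -647, so α^2 - 54α + 1376 = 0. The discriminant of x^2 - 54x + 1376 is (-54)^2 - 4·(1376) = 2916 - 5504 = -2588, and 4·(-647) is not a perfect square in Q since -647 is squarefree and ≠ 1. Hence x^2 - 54x + 1376 is irreducible over Q and is the minimal polynomial of α.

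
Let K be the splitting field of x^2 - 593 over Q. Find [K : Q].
[K : Q] = 2

f(x) = x^2 - 593 factors as (x - √593)(x + √593). The splitting field is K = Q(√593). Since 593 is squarefree and > 1, it is not a perfect square, so x^2 - 593 is irreducible over Q and [Q(√593) : Q] = 2. Hence [K : Q] = 2.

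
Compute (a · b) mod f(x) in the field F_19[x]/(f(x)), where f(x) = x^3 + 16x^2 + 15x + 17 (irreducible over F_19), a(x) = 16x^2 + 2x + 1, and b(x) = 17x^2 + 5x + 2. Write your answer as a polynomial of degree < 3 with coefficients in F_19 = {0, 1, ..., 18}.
a · b ≡ 4x^2 + 17x (mod f(x))

Multiply in F_19[x]: a(x)·b(x) = (16x^2 + 2x + 1)·(17x^2 + 5x + 2) = 6x^4 + 2x^2 + 9x + 2. This has degree ≥ 3, so divide by f(x) over F_19: 6x^4 + 2x^2 + 9x + 2 = (6x + 18)·(x^3 + 16x^2 + 15x + 17) + (4x^2 + 17x). Hence a·b ≡ 4x^2 + 17x (mod f). (F_19[x]/(f) is a field with 19^3 = 6859 elements since f is irreducible of degree 3.)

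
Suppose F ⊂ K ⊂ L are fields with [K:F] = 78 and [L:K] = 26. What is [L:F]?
[L:F] = 2028

The tower law says that for any tower of field extensions F ⊂ K ⊂ L with finite degrees, [L:F] = [L:K] · [K:F]. Here this gives [L:F] = 26 · 78 = 2028.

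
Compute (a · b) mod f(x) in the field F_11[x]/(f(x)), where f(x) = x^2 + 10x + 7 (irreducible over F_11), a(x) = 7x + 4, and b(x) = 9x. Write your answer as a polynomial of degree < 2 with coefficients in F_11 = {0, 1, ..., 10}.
a · b ≡ 10 (mod f(x))

Multiply in F_11[x]: a(x)·b(x) = (7x + 4)·(9x) = 8x^2 + 3x. This has degree ≥ 2, so divide by f(x) over F_11: 8x^2 + 3x = (8)·(x^2 + 10x + 7) + (10). Hence a·b ≡ 10 (mod f). (F_11[x]/(f) is a field with 11^2 = 121 elements since f is irreducible of degree 2.)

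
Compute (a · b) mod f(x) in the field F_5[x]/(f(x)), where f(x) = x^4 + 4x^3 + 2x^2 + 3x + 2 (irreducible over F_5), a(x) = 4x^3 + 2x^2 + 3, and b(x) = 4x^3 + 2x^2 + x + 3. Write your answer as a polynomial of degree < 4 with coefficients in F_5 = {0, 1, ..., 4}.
a · b ≡ 2x^3 + 3x^2 + 3 (mod f(x))

Multiply in F_5[x]: a(x)·b(x) = (4x^3 + 2x^2 + 3)·(4x^3 + 2x^2 + x + 3) = x^6 + x^5 + 3x^4 + x^3 + 2x^2 + 3x + 4. This has degree ≥ 4, so divide by f(x) over F_5: x^6 + x^5 + 3x^4 + x^3 + 2x^2 + 3x + 4 = (x^2 + 2x + 3)·(x^4 + 4x^3 + 2x^2 + 3x + 2) + (2x^3 + 3x^2 + 3). Hence a·b ≡ 2x^3 + 3x^2 + 3 (mod f). (F_5[x]/(f) is a field with 5^4 = 625 elements since f is irreducible of degree 4.)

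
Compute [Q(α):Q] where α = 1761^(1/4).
[Q(α):Q] = 4

α is a root of x^4 - 1761. By Eisenstein's criterion at the prime p = 3 (which divides the constant term 1761 but p^2 = 9 does not, since 1761 is squarefree), x^4 - 1761 is irreducible over Q. Hence [Q(α):Q] = 4.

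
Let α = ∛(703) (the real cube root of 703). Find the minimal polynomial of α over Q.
m_α(x) = x^3 - 703

α satisfies α^3 = 703, so x^3 - 703 annihilates α. By the rational root test, a rational root p/q (in lowest terms) of x^3 - 703 would satisfy p^3 = 703 q^3, forcing q = 1 and p^3 = 703; but 703 is not a perfect cube, contradiction. A monic cubic over Q with no rational root is irreducible (any nontrivial factorization would include a linear factor). Hence x^3 - 703 is the minimal polynomial of α, and in particular [Q(α):Q] = 3.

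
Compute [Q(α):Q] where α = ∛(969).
[Q(α):Q] = 3

The minimal polynomial of α is x^3 - 969, irreducible over Q since 969 is not a perfect cube (so x^3 - 969 has no rational root). Hence [Q(α):Q] = deg(m_α) = 3.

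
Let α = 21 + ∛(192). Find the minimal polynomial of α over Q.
m_α(x) = x^3 - 63x^2 + 1323x - 9453

Set β = α - 21 = ∛(192), so β^3 = 192. Then (α - 21)^3 - 192 = 0, i.e. α is a root of g(x) = (x - 21)^3 - 192 = x^3 - 63x^2 + 1323x - 9453. Since g(x) = h(x - 21) where h(x) = x^3 - 192, and h is irreducible over Q (because 192 is not a perfect cube, so h has no rational root, and a monic cubic with no rational root is irreducible), g is also irreducible (irreducibility is preserved under the substitution x → x - 21). Hence m_α(x) = x^3 - 63x^2 + 1323x - 9453.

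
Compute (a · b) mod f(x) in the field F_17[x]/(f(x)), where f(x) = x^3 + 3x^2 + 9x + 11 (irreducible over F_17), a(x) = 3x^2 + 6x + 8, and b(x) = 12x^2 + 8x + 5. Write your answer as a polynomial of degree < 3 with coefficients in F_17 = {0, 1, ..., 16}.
a · b ≡ 7x^2 + 10x + 2 (mod f(x))

Multiply in F_17[x]: a(x)·b(x) = (3x^2 + 6x + 8)·(12x^2 + 8x + 5) = 2x^4 + 11x^3 + 6x^2 + 9x + 6. This has degree ≥ 3, so divide by f(x) over F_17: 2x^4 + 11x^3 + 6x^2 + 9x + 6 = (2x + 5)·(x^3 + 3x^2 + 9x + 11) + (7x^2 + 10x + 2). Hence a·b ≡ 7x^2 + 10x + 2 (mod f). (F_17[x]/(f) is a field with 17^3 = 4913 elements since f is irreducible of degree 3.)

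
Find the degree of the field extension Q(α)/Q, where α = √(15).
[Q(α):Q] = 2

[Q(α):Q] equals the degree of the minimal polynomial of α. Here α^2 = 15 and x^2 - 15 is irreducible (d = 15 is squarefree, ≠ 1, hence not a square), so deg(m_α) = 2. Thus [Q(α):Q] = 2.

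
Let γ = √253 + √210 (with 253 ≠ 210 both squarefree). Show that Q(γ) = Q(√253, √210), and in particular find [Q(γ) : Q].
[Q(γ) : Q] = 4 (equivalently, Q(γ) = Q(√253, √210))

Obviously Q(γ) ⊆ Q(√253, √210), and [Q(√253, √210):Q] = 4 (since 253, 210 are distinct squarefree integers > 1 with 53130 not a perfect square). To show equality we compute the minimal polynomial of γ. From γ = √253 + √210: γ^2 = 253 + 2√(53130) + 210 = 463 + 2√(53130), so γ^2 - 463 = 2√(53130); squaring, (γ^2 - 463)^2 = 4·53130, i.e. γ^4 - 926γ^2 + 214369 - 212520 = 0, i.e. γ^4 - 926γ^2 + 1849 = 0. So γ is a root of x^4 - 926x^2 + 1849. This polynomial is irreducible over Q: it has no rational root (each ±√253 ± √210 is irrational), and any factorization into two quadratics over Q would force √(53130) ∈ Q (pairing opposite roots) or √253, √210 ∈ Q (other pairings), all impossible. Hence [Q(γ):Q] = 4 = [Q(√253, √210):Q], so Q(γ) = Q(√253, √210).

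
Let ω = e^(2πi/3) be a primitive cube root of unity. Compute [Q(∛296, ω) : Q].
[Q(∛296, ω) : Q] = 6

[Q(∛296):Q] = 3 (min poly x^3 - 296, irreducible since 296 is not a perfect cube). [Q(ω):Q] = 2 (min poly x^2 + x + 1). Since Q(∛296) ⊂ R and ω ∉ R, we have ω ∉ Q(∛296), so x^2 + x + 1 remains irreducible over Q(∛296) and [Q(∛296, ω) : Q(∛296)] = 2. By the tower law, [Q(∛296, ω) : Q] = 3 · 2 = 6. (In fact Q(∛296, ω) is the splitting field of x^3 - 296 over Q.)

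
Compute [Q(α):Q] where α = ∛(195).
[Q(α):Q] = 3

The minimal polynomial of α is x^3 - 195, irreducible over Q since 195 is not a perfect cube (so x^3 - 195 has no rational root). Hence [Q(α):Q] = deg(m_α) = 3.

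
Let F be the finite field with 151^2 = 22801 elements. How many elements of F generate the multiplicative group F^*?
There are φ(22800) = 5760 primitive elements

F_q^* is cyclic of order q - 1 = 22800. A cyclic group of order m has exactly φ(m) generators. Here m = 22800 = 2^4 · 3 · 5^2 · 19, so the number of primitive elements is φ(22800) = 5760.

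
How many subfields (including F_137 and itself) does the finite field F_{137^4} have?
F_{137^4} has 3 subfields

The subfields of F_{p^n} are exactly the fields F_{p^d} for d | n (each is the fixed field of the unique index-d subgroup of Gal(F_{p^n}/F_p) ≅ Z/nZ). The divisors of n = 4 are {1, 2, 4}, giving 3 subfields: F_{137^1}, F_{137^2}, F_{137^4}.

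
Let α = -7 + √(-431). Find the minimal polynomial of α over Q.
m_α(x) = x^2 + 14x + 480

From α + 7 = √(-431), squaring gives (α + 7)^2 = -431, i.e. α^2 + 14α + 49 = -431, so α^2 + 14α + 480 = 0. The discriminant of x^2 + 14x + 480 is (14)^2 - 4·(480) = 196 - 1920 = -1724, and 4·(-431) is not a perfect square in Q since -431 is squarefree and ≠ 1. Hence x^2 + 14x + 480 is irreducible over Q and is the minimal polynomial of α.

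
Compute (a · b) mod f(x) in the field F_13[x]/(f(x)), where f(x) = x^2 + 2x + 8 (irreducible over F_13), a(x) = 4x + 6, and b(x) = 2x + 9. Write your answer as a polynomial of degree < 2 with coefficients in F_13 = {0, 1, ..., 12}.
a · b ≡ 6x + 3 (mod f(x))

Multiply in F_13[x]: a(x)·b(x) = (4x + 6)·(2x + 9) = 8x^2 + 9x + 2. This has degree ≥ 2, so divide by f(x) over F_13: 8x^2 + 9x + 2 = (8)·(x^2 + 2x + 8) + (6x + 3). Hence a·b ≡ 6x + 3 (mod f). (F_13[x]/(f) is a field with 13^2 = 169 elements since f is irreducible of degree 2.)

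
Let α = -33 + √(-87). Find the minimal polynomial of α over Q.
m_α(x) = x^2 + 66x + 1176

From α + 33 = √(-87), squaring gives (α + 33)^2 = -87, i.e. α^2 + 66α + 1089 = -87, so α^2 + 66α + 1176 = 0. The discriminant of x^2 + 66x + 1176 is (66)^2 - 4·(1176) = 4356 - 4704 = -348, and 4·(-87) is not a perfect square in Q since -87 is squarefree and ≠ 1. Hence x^2 + 66x + 1176 is irreducible over Q and is the minimal polynomial of α.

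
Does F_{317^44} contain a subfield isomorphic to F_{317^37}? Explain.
No: F_{317^37} is not a subfield of F_{317^44}

F_{p^m} embeds in F_{p^n} iff m | n. Here 37 ∤ 44 (since 44 = 1·37 + 7 with remainder 7 ≠ 0), so F_{317^37} is not a subfield of F_{317^44}. Equivalently: if it were, the tower law would give 37 = [F_{317^37}:F_317] dividing [F_{317^44}:F_317] = 44, contradiction.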